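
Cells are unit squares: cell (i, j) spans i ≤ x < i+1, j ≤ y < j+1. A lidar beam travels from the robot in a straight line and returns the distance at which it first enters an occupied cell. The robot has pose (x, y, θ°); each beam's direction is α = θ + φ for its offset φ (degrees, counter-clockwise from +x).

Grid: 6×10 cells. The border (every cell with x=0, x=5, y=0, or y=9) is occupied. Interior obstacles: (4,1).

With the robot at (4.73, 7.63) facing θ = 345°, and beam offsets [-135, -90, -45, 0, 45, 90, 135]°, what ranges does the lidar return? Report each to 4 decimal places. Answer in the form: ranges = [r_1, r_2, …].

ranges = [4.3070, 6.8639, 0.5400, 0.2795, 0.3118, 1.0432, 1.5819]

beam 1: φ=-135°, α=210°
  d=(-0.8660,-0.5000)  start (4,7)  tX=0.8429 tY=1.2600  stride 1/|dx|=1.1547 1/|dy|=2.0000
    cross x-line → (3,7), t=0.8429
    cross y-line → (3,6), t=1.2600
    cross x-line → (2,6), t=1.9976
    cross x-line → (1,6), t=3.1523
    cross y-line → (1,5), t=3.2600
    cross x-line → (0,5), t=4.3070 (wall)
  → r_1 = 4.3070
beam 2: φ=-90°, α=255°
  d=(-0.2588,-0.9659)  start (4,7)  tX=2.8205 tY=0.6522  stride 1/|dx|=3.8637 1/|dy|=1.0353
    cross y-line → (4,6), t=0.6522
    cross y-line → (4,5), t=1.6875
    cross y-line → (4,4), t=2.7228
    cross x-line → (3,4), t=2.8205
    cross y-line → (3,3), t=3.7581
    cross y-line → (3,2), t=4.7933
    cross y-line → (3,1), t=5.8286
    cross x-line → (2,1), t=6.6842
    cross y-line → (2,0), t=6.8639 (wall)
  → r_2 = 6.8639
beam 3: φ=-45°, α=300°
  d=(0.5000,-0.8660)  start (4,7)  tX=0.5400 tY=0.7275  stride 1/|dx|=2.0000 1/|dy|=1.1547
    cross x-line → (5,7), t=0.5400 (wall)
  → r_3 = 0.5400
beam 4: φ=0°, α=345°
  d=(0.9659,-0.2588)  start (4,7)  tX=0.2795 tY=2.4341  stride 1/|dx|=1.0353 1/|dy|=3.8637
    cross x-line → (5,7), t=0.2795 (wall)
  → r_4 = 0.2795
beam 5: φ=45°, α=30°
  d=(0.8660,0.5000)  start (4,7)  tX=0.3118 tY=0.7400  stride 1/|dx|=1.1547 1/|dy|=2.0000
    cross x-line → (5,7), t=0.3118 (wall)
  → r_5 = 0.3118
beam 6: φ=90°, α=75°
  d=(0.2588,0.9659)  start (4,7)  tX=1.0432 tY=0.3831  stride 1/|dx|=3.8637 1/|dy|=1.0353
    cross y-line → (4,8), t=0.3831
    cross x-line → (5,8), t=1.0432 (wall)
  → r_6 = 1.0432
beam 7: φ=135°, α=120°
  d=(-0.5000,0.8660)  start (4,7)  tX=1.4600 tY=0.4272  stride 1/|dx|=2.0000 1/|dy|=1.1547
    cross y-line → (4,8), t=0.4272
    cross x-line → (3,8), t=1.4600
    cross y-line → (3,9), t=1.5819 (wall)
  → r_7 = 1.5819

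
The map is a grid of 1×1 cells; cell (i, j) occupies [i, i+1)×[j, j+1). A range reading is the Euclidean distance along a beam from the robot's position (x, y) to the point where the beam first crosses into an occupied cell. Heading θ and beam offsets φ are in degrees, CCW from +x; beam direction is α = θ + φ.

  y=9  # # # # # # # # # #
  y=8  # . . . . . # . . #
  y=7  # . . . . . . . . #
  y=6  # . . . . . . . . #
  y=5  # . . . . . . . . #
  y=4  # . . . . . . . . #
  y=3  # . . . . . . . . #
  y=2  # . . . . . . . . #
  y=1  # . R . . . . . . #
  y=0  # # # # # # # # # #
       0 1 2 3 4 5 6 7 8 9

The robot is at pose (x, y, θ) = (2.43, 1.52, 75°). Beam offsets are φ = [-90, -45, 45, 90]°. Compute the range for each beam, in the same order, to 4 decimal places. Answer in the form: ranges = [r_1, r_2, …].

beam 1: φ=-90°, α=345°
  d=(0.9659,-0.2588)  start (2,1)  tX=0.5901 tY=2.0091  stride 1/|dx|=1.0353 1/|dy|=3.8637
    cross x-line → (3,1), t=0.5901
    cross x-line → (4,1), t=1.6254
    cross y-line → (4,0), t=2.0091 (wall)
  → r_1 = 2.0091
beam 2: φ=-45°, α=30°
  d=(0.8660,0.5000)  start (2,1)  tX=0.6582 tY=0.9600  stride 1/|dx|=1.1547 1/|dy|=2.0000
    cross x-line → (3,1), t=0.6582
    cross y-line → (3,2), t=0.9600
    cross x-line → (4,2), t=1.8129
    cross y-line → (4,3), t=2.9600
    cross x-line → (5,3), t=2.9676
    cross x-line → (6,3), t=4.1223
    cross y-line → (6,4), t=4.9600
    cross x-line → (7,4), t=5.2770
    cross x-line → (8,4), t=6.4317
    cross y-line → (8,5), t=6.9600
    cross x-line → (9,5), t=7.5864 (wall)
  → r_2 = 7.5864
beam 3: φ=45°, α=120°
  d=(-0.5000,0.8660)  start (2,1)  tX=0.8600 tY=0.5543  stride 1/|dx|=2.0000 1/|dy|=1.1547
    cross y-line → (2,2), t=0.5543
    cross x-line → (1,2), t=0.8600
    cross y-line → (1,3), t=1.7090
    cross x-line → (0,3), t=2.8600 (wall)
  → r_3 = 2.8600
beam 4: φ=90°, α=165°
  d=(-0.9659,0.2588)  start (2,1)  tX=0.4452 tY=1.8546  stride 1/|dx|=1.0353 1/|dy|=3.8637
    cross x-line → (1,1), t=0.4452
    cross x-line → (0,1), t=1.4804 (wall)
  → r_4 = 1.4804

ranges = [2.0091, 7.5864, 2.8600, 1.4804]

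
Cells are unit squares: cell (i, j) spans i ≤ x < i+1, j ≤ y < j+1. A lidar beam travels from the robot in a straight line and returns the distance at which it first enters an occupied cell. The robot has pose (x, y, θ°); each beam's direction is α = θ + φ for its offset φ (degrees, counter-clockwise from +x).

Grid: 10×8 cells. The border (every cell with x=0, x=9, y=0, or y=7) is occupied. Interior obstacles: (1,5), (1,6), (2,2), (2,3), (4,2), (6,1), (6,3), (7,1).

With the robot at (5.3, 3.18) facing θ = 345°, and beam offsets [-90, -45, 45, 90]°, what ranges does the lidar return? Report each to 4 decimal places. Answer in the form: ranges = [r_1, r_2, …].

beam 1: φ=-90°, α=255°
  direction (-0.2588, -0.9659); cell (5,3); t to first gridline: x 1.1591, y 0.1863 (then +3.8637 / +1.0353)
    (5,2) via y @ 0.1863
    (4,2) via x @ 1.1591  # hit
  → r_1 = 1.1591
beam 2: φ=-45°, α=300°
  direction (0.5000, -0.8660); cell (5,3); t to first gridline: x 1.4000, y 0.2078 (then +2.0000 / +1.1547)
    (5,2) via y @ 0.2078
    (5,1) via y @ 1.3625
    (6,1) via x @ 1.4000  # hit
  → r_2 = 1.4000
beam 3: φ=45°, α=30°
  direction (0.8660, 0.5000); cell (5,3); t to first gridline: x 0.8083, y 1.6400 (then +1.1547 / +2.0000)
    (6,3) via x @ 0.8083  # hit
  → r_3 = 0.8083
beam 4: φ=90°, α=75°
  direction (0.2588, 0.9659); cell (5,3); t to first gridline: x 2.7046, y 0.8489 (then +3.8637 / +1.0353)
    (5,4) via y @ 0.8489
    (5,5) via y @ 1.8842
    (6,5) via x @ 2.7046
    (6,6) via y @ 2.9195
    (6,7) via y @ 3.9548  # hit
  → r_4 = 3.9548

ranges = [1.1591, 1.4000, 0.8083, 3.9548]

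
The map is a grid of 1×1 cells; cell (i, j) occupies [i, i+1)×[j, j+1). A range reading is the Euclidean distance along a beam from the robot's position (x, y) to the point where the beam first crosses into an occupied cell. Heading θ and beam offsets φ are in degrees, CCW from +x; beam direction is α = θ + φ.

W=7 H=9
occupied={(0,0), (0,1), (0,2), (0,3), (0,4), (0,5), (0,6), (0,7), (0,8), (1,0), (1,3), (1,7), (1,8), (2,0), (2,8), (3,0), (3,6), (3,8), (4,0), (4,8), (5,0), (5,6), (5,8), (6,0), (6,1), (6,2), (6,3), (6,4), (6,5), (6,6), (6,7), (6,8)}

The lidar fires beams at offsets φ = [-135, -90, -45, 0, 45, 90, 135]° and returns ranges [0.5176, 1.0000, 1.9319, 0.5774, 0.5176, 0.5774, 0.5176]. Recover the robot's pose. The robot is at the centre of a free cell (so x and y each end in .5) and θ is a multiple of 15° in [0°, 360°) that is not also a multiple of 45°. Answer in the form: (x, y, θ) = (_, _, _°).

(x, y, θ) = (5.5, 7.5, 240°)

The pose lattice has 31·16 = 496 candidates. Test each by forward raycasting.
  (4.5, 2.5, 330°): beam 1 = 3.6235 ≠ 0.5176 ✗
  (4.5, 4.5, 60°): beam 1 = 3.6235 ≠ 0.5176 ✗
  (2.5, 2.5, 255°): beam 1 = 1.0000 ≠ 0.5176 ✗
  (1.5, 6.5, 195°): beam 1 = 0.5774 ≠ 0.5176 ✗
  …
  (5.5, 7.5, 240°): r_1=0.5176, r_2=1.0000, r_3=1.9319, r_4=0.5774, r_5=0.5176, r_6=0.5774, r_7=0.5176 — all match ✓
Unique over the lattice → pose = (5.5, 7.5, 240°).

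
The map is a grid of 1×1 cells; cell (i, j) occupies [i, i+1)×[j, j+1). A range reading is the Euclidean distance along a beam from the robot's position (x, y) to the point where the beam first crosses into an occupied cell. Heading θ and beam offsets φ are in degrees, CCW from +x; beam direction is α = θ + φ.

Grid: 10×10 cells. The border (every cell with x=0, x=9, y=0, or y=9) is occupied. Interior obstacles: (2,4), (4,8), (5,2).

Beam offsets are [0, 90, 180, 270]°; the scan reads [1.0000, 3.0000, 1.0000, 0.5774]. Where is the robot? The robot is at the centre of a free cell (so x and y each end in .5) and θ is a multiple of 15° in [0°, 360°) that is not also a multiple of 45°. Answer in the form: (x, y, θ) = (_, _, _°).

(x, y, θ) = (4.5, 1.5, 30°)

Candidates: 61 free-cell centres × 16 headings = 976 poses. Raycast each; keep the one whose scan matches to 4 dp.
  (1.5, 4.5, 105°): beam 1 = 1.9319 ≠ 1.0000 ✗
  (7.5, 5.5, 165°): beam 1 = 6.7293 ≠ 1.0000 ✗
  (6.5, 7.5, 165°): beam 1 = 1.9319 ≠ 1.0000 ✗
  (1.5, 2.5, 210°): beam 1 = 0.5774 ≠ 1.0000 ✗
  …
  (4.5, 1.5, 30°): r_1=1.0000, r_2=3.0000, r_3=1.0000, r_4=0.5774 — all match ✓
Unique over the lattice → pose = (4.5, 1.5, 30°).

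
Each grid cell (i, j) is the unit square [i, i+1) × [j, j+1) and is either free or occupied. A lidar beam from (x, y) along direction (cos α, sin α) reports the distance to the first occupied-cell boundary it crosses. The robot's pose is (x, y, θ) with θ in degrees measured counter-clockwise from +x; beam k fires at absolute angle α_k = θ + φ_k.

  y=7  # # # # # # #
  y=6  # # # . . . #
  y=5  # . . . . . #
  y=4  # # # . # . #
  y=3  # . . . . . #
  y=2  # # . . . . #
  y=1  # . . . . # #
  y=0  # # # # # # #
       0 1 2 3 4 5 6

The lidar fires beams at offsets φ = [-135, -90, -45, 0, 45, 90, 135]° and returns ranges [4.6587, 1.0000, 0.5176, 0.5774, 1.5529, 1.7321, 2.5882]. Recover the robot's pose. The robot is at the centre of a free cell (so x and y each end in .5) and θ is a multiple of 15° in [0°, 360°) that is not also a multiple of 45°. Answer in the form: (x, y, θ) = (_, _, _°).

Candidates: 23 free-cell centres × 16 headings = 368 poses. Raycast each; keep the one whose scan matches to 4 dp.
  (4.5, 2.5, 255°): beam 1 = 4.0415 ≠ 4.6587 ✗
  (5.5, 6.5, 195°): beam 1 = 0.5774 ≠ 4.6587 ✗
  (4.5, 5.5, 120°): beam 1 = 1.5529 ≠ 4.6587 ✗
  (3.5, 5.5, 255°): beam 1 = 1.0000 ≠ 4.6587 ✗
  …
  (5.5, 5.5, 30°): r_1=4.6587, r_2=1.0000, r_3=0.5176, r_4=0.5774, r_5=1.5529, r_6=1.7321, r_7=2.5882 — all match ✓
Unique over the lattice → pose = (5.5, 5.5, 30°).

(x, y, θ) = (5.5, 5.5, 30°)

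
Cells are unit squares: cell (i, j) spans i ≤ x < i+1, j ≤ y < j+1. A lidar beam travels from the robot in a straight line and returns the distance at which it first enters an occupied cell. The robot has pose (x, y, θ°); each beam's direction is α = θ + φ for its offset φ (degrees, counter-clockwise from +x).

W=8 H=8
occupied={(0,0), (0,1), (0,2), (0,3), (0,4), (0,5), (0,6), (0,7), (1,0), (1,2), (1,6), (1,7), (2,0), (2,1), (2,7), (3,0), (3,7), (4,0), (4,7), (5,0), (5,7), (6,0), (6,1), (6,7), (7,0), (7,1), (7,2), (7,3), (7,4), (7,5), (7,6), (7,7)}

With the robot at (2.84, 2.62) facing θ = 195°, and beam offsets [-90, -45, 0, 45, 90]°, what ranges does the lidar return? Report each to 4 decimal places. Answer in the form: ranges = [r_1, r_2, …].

beam 1: φ=-90°, α=105°
  dir = (cos 105°, sin 105°) = (-0.2588, 0.9659); from cell (2,2)
  next x-line at t=3.2455, next y-line at t=0.3934; Δt_x=3.8637, Δt_y=1.0353
    y: enter (2,3) at t=0.3934
    y: enter (2,4) at t=1.4287
    y: enter (2,5) at t=2.4640
    x: enter (1,5) at t=3.2455
    y: enter (1,6) at t=3.4992 ← occupied
  → r_1 = 3.4992
beam 2: φ=-45°, α=150°
  dir = (cos 150°, sin 150°) = (-0.8660, 0.5000); from cell (2,2)
  next x-line at t=0.9699, next y-line at t=0.7600; Δt_x=1.1547, Δt_y=2.0000
    y: enter (2,3) at t=0.7600
    x: enter (1,3) at t=0.9699
    x: enter (0,3) at t=2.1246 ← occupied
  → r_2 = 2.1246
beam 3: φ=0°, α=195°
  dir = (cos 195°, sin 195°) = (-0.9659, -0.2588); from cell (2,2)
  next x-line at t=0.8696, next y-line at t=2.3955; Δt_x=1.0353, Δt_y=3.8637
    x: enter (1,2) at t=0.8696 ← occupied
  → r_3 = 0.8696
beam 4: φ=45°, α=240°
  dir = (cos 240°, sin 240°) = (-0.5000, -0.8660); from cell (2,2)
  next x-line at t=1.6800, next y-line at t=0.7159; Δt_x=2.0000, Δt_y=1.1547
    y: enter (2,1) at t=0.7159 ← occupied
  → r_4 = 0.7159
beam 5: φ=90°, α=285°
  dir = (cos 285°, sin 285°) = (0.2588, -0.9659); from cell (2,2)
  next x-line at t=0.6182, next y-line at t=0.6419; Δt_x=3.8637, Δt_y=1.0353
    x: enter (3,2) at t=0.6182
    y: enter (3,1) at t=0.6419
    y: enter (3,0) at t=1.6771 ← occupied
  → r_5 = 1.6771

ranges = [3.4992, 2.1246, 0.8696, 0.7159, 1.6771]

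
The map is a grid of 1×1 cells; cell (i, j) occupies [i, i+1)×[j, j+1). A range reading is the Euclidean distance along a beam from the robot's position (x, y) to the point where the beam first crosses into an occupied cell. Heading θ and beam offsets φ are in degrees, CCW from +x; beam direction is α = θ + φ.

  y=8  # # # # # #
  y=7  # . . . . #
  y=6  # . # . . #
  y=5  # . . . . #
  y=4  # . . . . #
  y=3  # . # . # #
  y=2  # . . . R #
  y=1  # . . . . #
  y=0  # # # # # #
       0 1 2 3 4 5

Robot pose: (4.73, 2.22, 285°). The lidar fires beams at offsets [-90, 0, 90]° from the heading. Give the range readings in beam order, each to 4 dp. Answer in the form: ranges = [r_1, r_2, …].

ranges = [3.8616, 1.0432, 0.2795]

beam 1: φ=-90°, α=195°
  d=(-0.9659,-0.2588)  start (4,2)  tX=0.7558 tY=0.8500  stride 1/|dx|=1.0353 1/|dy|=3.8637
    cross x-line → (3,2), t=0.7558
    cross y-line → (3,1), t=0.8500
    cross x-line → (2,1), t=1.7910
    cross x-line → (1,1), t=2.8263
    cross x-line → (0,1), t=3.8616 (wall)
  → r_1 = 3.8616
beam 2: φ=0°, α=285°
  d=(0.2588,-0.9659)  start (4,2)  tX=1.0432 tY=0.2278  stride 1/|dx|=3.8637 1/|dy|=1.0353
    cross y-line → (4,1), t=0.2278
    cross x-line → (5,1), t=1.0432 (wall)
  → r_2 = 1.0432
beam 3: φ=90°, α=15°
  d=(0.9659,0.2588)  start (4,2)  tX=0.2795 tY=3.0137  stride 1/|dx|=1.0353 1/|dy|=3.8637
    cross x-line → (5,2), t=0.2795 (wall)
  → r_3 = 0.2795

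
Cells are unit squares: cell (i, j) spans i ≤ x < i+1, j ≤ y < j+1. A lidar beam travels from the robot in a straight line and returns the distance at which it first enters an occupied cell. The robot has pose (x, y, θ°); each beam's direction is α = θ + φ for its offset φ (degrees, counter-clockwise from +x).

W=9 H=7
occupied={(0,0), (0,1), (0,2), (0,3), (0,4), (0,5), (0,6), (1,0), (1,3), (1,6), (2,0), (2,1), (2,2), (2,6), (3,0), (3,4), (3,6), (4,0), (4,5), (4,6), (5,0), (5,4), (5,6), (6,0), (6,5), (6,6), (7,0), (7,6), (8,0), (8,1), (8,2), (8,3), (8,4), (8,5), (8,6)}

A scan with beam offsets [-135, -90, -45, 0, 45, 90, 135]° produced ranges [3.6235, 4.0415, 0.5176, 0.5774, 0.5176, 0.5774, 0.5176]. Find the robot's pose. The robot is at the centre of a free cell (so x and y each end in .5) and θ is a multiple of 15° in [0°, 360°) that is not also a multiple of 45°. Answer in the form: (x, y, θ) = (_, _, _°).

(x, y, θ) = (4.5, 4.5, 30°)

The pose lattice has 28·16 = 448 candidates. Test each by forward raycasting.
  (1.5, 4.5, 15°): beam 1 = 0.5774 ≠ 3.6235 ✗
  (7.5, 4.5, 285°): beam 1 = 1.0000 ≠ 3.6235 ✗
  (5.5, 2.5, 105°): beam 1 = 2.8868 ≠ 3.6235 ✗
  (3.5, 3.5, 285°): beam 1 = 2.8868 ≠ 3.6235 ✗
  (3.5, 2.5, 165°): beam 1 = 5.1962 ≠ 3.6235 ✗
  …
  (4.5, 4.5, 30°): r_1=3.6235, r_2=4.0415, r_3=0.5176, r_4=0.5774, r_5=0.5176, r_6=0.5774, r_7=0.5176 — all match ✓
Only this pose fits every beam.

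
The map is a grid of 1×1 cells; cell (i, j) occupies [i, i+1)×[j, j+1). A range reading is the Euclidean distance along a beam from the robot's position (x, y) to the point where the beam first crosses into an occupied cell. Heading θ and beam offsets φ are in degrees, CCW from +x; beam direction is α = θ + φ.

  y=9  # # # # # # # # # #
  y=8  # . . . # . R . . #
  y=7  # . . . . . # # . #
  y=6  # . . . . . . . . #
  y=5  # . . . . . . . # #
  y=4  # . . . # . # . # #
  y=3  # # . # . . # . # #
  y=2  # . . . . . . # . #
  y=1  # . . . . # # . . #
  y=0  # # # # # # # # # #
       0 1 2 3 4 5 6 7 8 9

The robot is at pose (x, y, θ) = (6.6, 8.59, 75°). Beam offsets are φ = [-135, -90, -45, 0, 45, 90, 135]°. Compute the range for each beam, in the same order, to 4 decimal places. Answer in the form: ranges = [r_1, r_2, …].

beam 1: φ=-135°, α=300°
  d=(0.5000,-0.8660)  start (6,8)  tX=0.8000 tY=0.6813  stride 1/|dx|=2.0000 1/|dy|=1.1547
    cross y-line → (6,7), t=0.6813 (wall)
  → r_1 = 0.6813
beam 2: φ=-90°, α=345°
  d=(0.9659,-0.2588)  start (6,8)  tX=0.4141 tY=2.2796  stride 1/|dx|=1.0353 1/|dy|=3.8637
    cross x-line → (7,8), t=0.4141
    cross x-line → (8,8), t=1.4494
    cross y-line → (8,7), t=2.2796
    cross x-line → (9,7), t=2.4847 (wall)
  → r_2 = 2.4847
beam 3: φ=-45°, α=30°
  d=(0.8660,0.5000)  start (6,8)  tX=0.4619 tY=0.8200  stride 1/|dx|=1.1547 1/|dy|=2.0000
    cross x-line → (7,8), t=0.4619
    cross y-line → (7,9), t=0.8200 (wall)
  → r_3 = 0.8200
beam 4: φ=0°, α=75°
  d=(0.2588,0.9659)  start (6,8)  tX=1.5455 tY=0.4245  stride 1/|dx|=3.8637 1/|dy|=1.0353
    cross y-line → (6,9), t=0.4245 (wall)
  → r_4 = 0.4245
beam 5: φ=45°, α=120°
  d=(-0.5000,0.8660)  start (6,8)  tX=1.2000 tY=0.4734  stride 1/|dx|=2.0000 1/|dy|=1.1547
    cross y-line → (6,9), t=0.4734 (wall)
  → r_5 = 0.4734
beam 6: φ=90°, α=165°
  d=(-0.9659,0.2588)  start (6,8)  tX=0.6212 tY=1.5841  stride 1/|dx|=1.0353 1/|dy|=3.8637
    cross x-line → (5,8), t=0.6212
    cross y-line → (5,9), t=1.5841 (wall)
  → r_6 = 1.5841
beam 7: φ=135°, α=210°
  d=(-0.8660,-0.5000)  start (6,8)  tX=0.6928 tY=1.1800  stride 1/|dx|=1.1547 1/|dy|=2.0000
    cross x-line → (5,8), t=0.6928
    cross y-line → (5,7), t=1.1800
    cross x-line → (4,7), t=1.8475
    cross x-line → (3,7), t=3.0022
    cross y-line → (3,6), t=3.1800
    cross x-line → (2,6), t=4.1569
    cross y-line → (2,5), t=5.1800
    cross x-line → (1,5), t=5.3116
    cross x-line → (0,5), t=6.4663 (wall)
  → r_7 = 6.4663

ranges = [0.6813, 2.4847, 0.8200, 0.4245, 0.4734, 1.5841, 6.4663]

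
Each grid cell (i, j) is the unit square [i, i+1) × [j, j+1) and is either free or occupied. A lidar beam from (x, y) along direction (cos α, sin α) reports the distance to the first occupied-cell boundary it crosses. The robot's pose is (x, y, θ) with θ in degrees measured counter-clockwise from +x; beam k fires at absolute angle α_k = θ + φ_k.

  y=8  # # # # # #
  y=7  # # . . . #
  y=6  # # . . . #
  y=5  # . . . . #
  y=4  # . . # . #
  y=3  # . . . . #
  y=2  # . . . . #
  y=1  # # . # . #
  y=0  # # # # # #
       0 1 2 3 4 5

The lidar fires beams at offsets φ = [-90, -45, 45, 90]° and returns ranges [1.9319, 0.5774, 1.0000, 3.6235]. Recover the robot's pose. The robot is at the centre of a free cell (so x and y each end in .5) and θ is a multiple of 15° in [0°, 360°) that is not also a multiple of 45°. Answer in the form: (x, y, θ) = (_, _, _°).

(x, y, θ) = (4.5, 4.5, 15°)

The pose lattice has 23·16 = 368 candidates. Test each by forward raycasting.
  (3.5, 2.5, 60°): beam 1 = 1.7321 ≠ 1.9319 ✗
  (4.5, 5.5, 165°): beam 2 = 2.8868 ≠ 0.5774 ✗
  (3.5, 3.5, 60°): beam 1 = 1.7321 ≠ 1.9319 ✗
  …
  (4.5, 4.5, 15°): r_1=1.9319, r_2=0.5774, r_3=1.0000, r_4=3.6235 — all match ✓
No second candidate reproduces the full scan.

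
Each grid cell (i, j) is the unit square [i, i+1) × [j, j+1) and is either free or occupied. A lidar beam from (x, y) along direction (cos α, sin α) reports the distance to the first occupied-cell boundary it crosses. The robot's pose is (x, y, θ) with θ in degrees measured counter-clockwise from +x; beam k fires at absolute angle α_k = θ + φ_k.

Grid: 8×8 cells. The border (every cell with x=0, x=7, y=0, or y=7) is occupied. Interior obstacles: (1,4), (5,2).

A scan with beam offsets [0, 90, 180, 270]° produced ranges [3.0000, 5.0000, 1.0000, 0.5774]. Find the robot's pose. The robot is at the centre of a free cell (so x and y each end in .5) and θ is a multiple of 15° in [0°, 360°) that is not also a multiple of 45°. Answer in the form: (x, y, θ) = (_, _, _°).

The pose lattice has 34·16 = 544 candidates. Test each by forward raycasting.
  (1.5, 2.5, 105°): beam 1 = 1.5529 ≠ 3.0000 ✗
  (2.5, 6.5, 300°): beam 1 = 5.0000 ≠ 3.0000 ✗
  (3.5, 1.5, 285°): beam 1 = 0.5176 ≠ 3.0000 ✗
  (1.5, 5.5, 345°): beam 1 = 5.6940 ≠ 3.0000 ✗
  (2.5, 1.5, 300°): beam 1 = 0.5774 ≠ 3.0000 ✗
  …
  (4.5, 6.5, 210°): r_1=3.0000, r_2=5.0000, r_3=1.0000, r_4=0.5774 — all match ✓
Unique over the lattice → pose = (4.5, 6.5, 210°).

(x, y, θ) = (4.5, 6.5, 210°)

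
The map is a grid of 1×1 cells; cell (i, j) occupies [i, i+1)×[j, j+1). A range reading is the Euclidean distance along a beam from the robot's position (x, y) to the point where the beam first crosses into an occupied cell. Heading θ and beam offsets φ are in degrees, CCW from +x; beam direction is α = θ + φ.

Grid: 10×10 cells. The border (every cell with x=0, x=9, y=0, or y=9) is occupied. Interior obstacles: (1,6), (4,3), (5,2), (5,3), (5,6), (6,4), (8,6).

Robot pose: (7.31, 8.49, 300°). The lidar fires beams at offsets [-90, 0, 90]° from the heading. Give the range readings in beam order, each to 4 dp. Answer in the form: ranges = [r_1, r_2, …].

beam 1: φ=-90°, α=210°
  direction (-0.8660, -0.5000); cell (7,8); t to first gridline: x 0.3580, y 0.9800 (then +1.1547 / +2.0000)
    (6,8) via x @ 0.3580
    (6,7) via y @ 0.9800
    (5,7) via x @ 1.5127
    (4,7) via x @ 2.6674
    (4,6) via y @ 2.9800
    (3,6) via x @ 3.8221
    (2,6) via x @ 4.9768
    (2,5) via y @ 4.9800
    (1,5) via x @ 6.1315
    (1,4) via y @ 6.9800
    (0,4) via x @ 7.2862  # hit
  → r_1 = 7.2862
beam 2: φ=0°, α=300°
  direction (0.5000, -0.8660); cell (7,8); t to first gridline: x 1.3800, y 0.5658 (then +2.0000 / +1.1547)
    (7,7) via y @ 0.5658
    (8,7) via x @ 1.3800
    (8,6) via y @ 1.7205  # hit
  → r_2 = 1.7205
beam 3: φ=90°, α=30°
  direction (0.8660, 0.5000); cell (7,8); t to first gridline: x 0.7967, y 1.0200 (then +1.1547 / +2.0000)
    (8,8) via x @ 0.7967
    (8,9) via y @ 1.0200  # hit
  → r_3 = 1.0200

ranges = [7.2862, 1.7205, 1.0200]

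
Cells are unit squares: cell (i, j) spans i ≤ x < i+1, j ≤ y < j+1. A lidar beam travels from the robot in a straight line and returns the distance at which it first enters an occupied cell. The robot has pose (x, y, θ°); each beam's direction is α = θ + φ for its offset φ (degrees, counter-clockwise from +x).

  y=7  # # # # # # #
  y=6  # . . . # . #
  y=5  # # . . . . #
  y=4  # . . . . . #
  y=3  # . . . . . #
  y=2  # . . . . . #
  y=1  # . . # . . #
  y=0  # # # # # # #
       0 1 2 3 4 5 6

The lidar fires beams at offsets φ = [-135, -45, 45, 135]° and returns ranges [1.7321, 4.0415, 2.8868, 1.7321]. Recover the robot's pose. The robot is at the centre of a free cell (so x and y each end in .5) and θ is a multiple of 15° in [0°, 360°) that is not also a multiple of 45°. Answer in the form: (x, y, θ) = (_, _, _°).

(x, y, θ) = (3.5, 4.5, 285°)

Candidates: 27 free-cell centres × 16 headings = 432 poses. Raycast each; keep the one whose scan matches to 4 dp.
  (2.5, 5.5, 150°): beam 1 = 1.9319 ≠ 1.7321 ✗
  (4.5, 1.5, 285°): beam 1 = 0.5774 ≠ 1.7321 ✗
  (2.5, 3.5, 165°): beam 1 = 4.0415 ≠ 1.7321 ✗
  …
  (3.5, 4.5, 285°): r_1=1.7321, r_2=4.0415, r_3=2.8868, r_4=1.7321 — all match ✓
No second candidate reproduces the full scan.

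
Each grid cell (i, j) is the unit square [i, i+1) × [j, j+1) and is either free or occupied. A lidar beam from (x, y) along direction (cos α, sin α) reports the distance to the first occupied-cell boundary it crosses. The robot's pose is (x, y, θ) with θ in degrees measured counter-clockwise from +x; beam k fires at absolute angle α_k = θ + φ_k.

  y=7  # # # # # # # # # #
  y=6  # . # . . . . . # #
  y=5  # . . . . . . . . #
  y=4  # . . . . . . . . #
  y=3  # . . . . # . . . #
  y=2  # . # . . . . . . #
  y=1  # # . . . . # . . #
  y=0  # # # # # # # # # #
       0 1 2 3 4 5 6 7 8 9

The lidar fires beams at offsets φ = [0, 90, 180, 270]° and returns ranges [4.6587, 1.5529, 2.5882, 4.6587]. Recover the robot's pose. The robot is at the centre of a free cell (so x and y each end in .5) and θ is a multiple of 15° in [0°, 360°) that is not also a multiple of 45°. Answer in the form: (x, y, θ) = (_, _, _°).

The pose lattice has 42·16 = 672 candidates. Test each by forward raycasting.
  (4.5, 3.5, 330°): beam 1 = 0.5774 ≠ 4.6587 ✗
  (1.5, 4.5, 15°): beam 1 = 6.7293 ≠ 4.6587 ✗
  (4.5, 2.5, 150°): beam 1 = 4.0415 ≠ 4.6587 ✗
  (8.5, 5.5, 150°): beam 1 = 3.0000 ≠ 4.6587 ✗
  …
  (3.5, 5.5, 15°): r_1=4.6587, r_2=1.5529, r_3=2.5882, r_4=4.6587 — all match ✓
Unique over the lattice → pose = (3.5, 5.5, 15°).

(x, y, θ) = (3.5, 5.5, 15°)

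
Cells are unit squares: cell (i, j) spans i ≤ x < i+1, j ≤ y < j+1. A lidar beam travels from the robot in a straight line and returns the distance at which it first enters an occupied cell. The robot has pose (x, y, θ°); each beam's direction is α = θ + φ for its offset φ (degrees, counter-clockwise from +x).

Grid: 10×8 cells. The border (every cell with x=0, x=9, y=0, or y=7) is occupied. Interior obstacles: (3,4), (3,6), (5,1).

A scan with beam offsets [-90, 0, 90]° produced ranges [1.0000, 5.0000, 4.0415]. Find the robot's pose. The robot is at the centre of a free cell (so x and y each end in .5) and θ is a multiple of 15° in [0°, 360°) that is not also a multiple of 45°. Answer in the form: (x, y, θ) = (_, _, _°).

Candidates: 45 free-cell centres × 16 headings = 720 poses. Raycast each; keep the one whose scan matches to 4 dp.
  (1.5, 4.5, 195°): beam 1 = 1.9319 ≠ 1.0000 ✗
  (1.5, 2.5, 60°): beam 1 = 3.0000 ≠ 1.0000 ✗
  (8.5, 3.5, 300°): beam 1 = 3.0000 ≠ 1.0000 ✗
  (1.5, 5.5, 285°): beam 1 = 0.5176 ≠ 1.0000 ✗
  …
  (8.5, 4.5, 150°): r_1=1.0000, r_2=5.0000, r_3=4.0415 — all match ✓
No second candidate reproduces the full scan.

(x, y, θ) = (8.5, 4.5, 150°)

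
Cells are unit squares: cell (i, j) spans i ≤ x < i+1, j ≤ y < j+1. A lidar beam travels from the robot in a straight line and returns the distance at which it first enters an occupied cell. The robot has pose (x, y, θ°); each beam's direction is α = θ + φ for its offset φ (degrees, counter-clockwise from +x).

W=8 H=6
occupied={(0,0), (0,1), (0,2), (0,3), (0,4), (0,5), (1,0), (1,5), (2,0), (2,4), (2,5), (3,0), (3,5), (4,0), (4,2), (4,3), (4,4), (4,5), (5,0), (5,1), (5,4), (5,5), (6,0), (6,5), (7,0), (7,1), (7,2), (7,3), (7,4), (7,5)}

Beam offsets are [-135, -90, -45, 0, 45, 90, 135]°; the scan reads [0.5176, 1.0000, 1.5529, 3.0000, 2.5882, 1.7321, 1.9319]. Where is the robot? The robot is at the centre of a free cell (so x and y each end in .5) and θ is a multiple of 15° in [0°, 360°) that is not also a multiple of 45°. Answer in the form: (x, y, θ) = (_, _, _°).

The pose lattice has 18·16 = 288 candidates. Test each by forward raycasting.
  (1.5, 3.5, 300°): beam 2 = 0.5774 ≠ 1.0000 ✗
  (6.5, 2.5, 75°): beam 1 = 1.0000 ≠ 0.5176 ✗
  (5.5, 3.5, 255°): beam 1 = 0.5774 ≠ 0.5176 ✗
  (6.5, 1.5, 30°): beam 2 = 0.5774 ≠ 1.0000 ✗
  (2.5, 3.5, 285°): beam 1 = 1.7321 ≠ 0.5176 ✗
  …
  (1.5, 2.5, 330°): r_1=0.5176, r_2=1.0000, r_3=1.5529, r_4=3.0000, r_5=2.5882, r_6=1.7321, r_7=1.9319 — all match ✓
Only this pose fits every beam.

(x, y, θ) = (1.5, 2.5, 330°)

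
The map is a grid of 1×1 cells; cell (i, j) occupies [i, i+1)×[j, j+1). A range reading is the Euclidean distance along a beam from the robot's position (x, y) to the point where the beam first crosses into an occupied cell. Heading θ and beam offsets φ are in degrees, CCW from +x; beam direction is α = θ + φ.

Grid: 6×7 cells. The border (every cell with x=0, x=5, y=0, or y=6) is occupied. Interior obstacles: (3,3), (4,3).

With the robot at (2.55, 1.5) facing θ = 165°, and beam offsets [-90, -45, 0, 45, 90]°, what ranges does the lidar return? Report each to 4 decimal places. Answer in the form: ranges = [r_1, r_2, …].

ranges = [1.7387, 3.1000, 1.6047, 1.0000, 0.5176]

beam 1: φ=-90°, α=75°
  direction (0.2588, 0.9659); cell (2,1); t to first gridline: x 1.7387, y 0.5176 (then +3.8637 / +1.0353)
    (2,2) via y @ 0.5176
    (2,3) via y @ 1.5529
    (3,3) via x @ 1.7387  # hit
  → r_1 = 1.7387
beam 2: φ=-45°, α=120°
  direction (-0.5000, 0.8660); cell (2,1); t to first gridline: x 1.1000, y 0.5774 (then +2.0000 / +1.1547)
    (2,2) via y @ 0.5774
    (1,2) via x @ 1.1000
    (1,3) via y @ 1.7321
    (1,4) via y @ 2.8868
    (0,4) via x @ 3.1000  # hit
  → r_2 = 3.1000
beam 3: φ=0°, α=165°
  direction (-0.9659, 0.2588); cell (2,1); t to first gridline: x 0.5694, y 1.9319 (then +1.0353 / +3.8637)
    (1,1) via x @ 0.5694
    (0,1) via x @ 1.6047  # hit
  → r_3 = 1.6047
beam 4: φ=45°, α=210°
  direction (-0.8660, -0.5000); cell (2,1); t to first gridline: x 0.6351, y 1.0000 (then +1.1547 / +2.0000)
    (1,1) via x @ 0.6351
    (1,0) via y @ 1.0000  # hit
  → r_4 = 1.0000
beam 5: φ=90°, α=255°
  direction (-0.2588, -0.9659); cell (2,1); t to first gridline: x 2.1250, y 0.5176 (then +3.8637 / +1.0353)
    (2,0) via y @ 0.5176  # hit
  → r_5 = 0.5176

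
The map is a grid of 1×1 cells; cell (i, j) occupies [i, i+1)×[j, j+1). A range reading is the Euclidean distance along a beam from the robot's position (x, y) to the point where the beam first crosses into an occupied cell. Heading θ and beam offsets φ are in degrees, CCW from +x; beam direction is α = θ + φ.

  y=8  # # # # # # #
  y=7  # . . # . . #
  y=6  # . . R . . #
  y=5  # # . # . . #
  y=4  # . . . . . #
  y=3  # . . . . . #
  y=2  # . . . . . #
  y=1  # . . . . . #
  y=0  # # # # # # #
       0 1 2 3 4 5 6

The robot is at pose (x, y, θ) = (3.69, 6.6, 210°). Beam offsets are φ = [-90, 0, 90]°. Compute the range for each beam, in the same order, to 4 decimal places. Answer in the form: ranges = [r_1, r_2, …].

ranges = [0.4619, 1.9514, 4.6200]

beam 1: φ=-90°, α=120°
  direction (-0.5000, 0.8660); cell (3,6); t to first gridline: x 1.3800, y 0.4619 (then +2.0000 / +1.1547)
    (3,7) via y @ 0.4619  # hit
  → r_1 = 0.4619
beam 2: φ=0°, α=210°
  direction (-0.8660, -0.5000); cell (3,6); t to first gridline: x 0.7967, y 1.2000 (then +1.1547 / +2.0000)
    (2,6) via x @ 0.7967
    (2,5) via y @ 1.2000
    (1,5) via x @ 1.9514  # hit
  → r_2 = 1.9514
beam 3: φ=90°, α=300°
  direction (0.5000, -0.8660); cell (3,6); t to first gridline: x 0.6200, y 0.6928 (then +2.0000 / +1.1547)
    (4,6) via x @ 0.6200
    (4,5) via y @ 0.6928
    (4,4) via y @ 1.8475
    (5,4) via x @ 2.6200
    (5,3) via y @ 3.0022
    (5,2) via y @ 4.1569
    (6,2) via x @ 4.6200  # hit
  → r_3 = 4.6200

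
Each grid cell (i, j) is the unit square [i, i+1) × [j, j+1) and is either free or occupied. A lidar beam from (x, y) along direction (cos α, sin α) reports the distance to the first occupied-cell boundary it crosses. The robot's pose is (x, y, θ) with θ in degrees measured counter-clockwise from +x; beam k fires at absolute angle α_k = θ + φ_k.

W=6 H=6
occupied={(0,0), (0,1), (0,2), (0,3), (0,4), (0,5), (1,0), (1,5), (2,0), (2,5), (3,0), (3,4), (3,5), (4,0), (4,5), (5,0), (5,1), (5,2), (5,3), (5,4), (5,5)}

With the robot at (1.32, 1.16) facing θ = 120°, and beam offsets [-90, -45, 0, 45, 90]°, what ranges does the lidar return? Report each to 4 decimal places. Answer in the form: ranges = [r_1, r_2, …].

ranges = [4.2493, 3.9755, 0.6400, 0.3313, 0.3200]

beam 1: φ=-90°, α=30°
  cosα=0.8660 sinα=0.5000 | (1,1) | tMaxX 0.7852 tMaxY 1.6800 | tΔX 1.1547 tΔY 2.0000
    t=0.7852 [x] (2,1)
    t=1.6800 [y] (2,2)
    t=1.9399 [x] (3,2)
    t=3.0946 [x] (4,2)
    t=3.6800 [y] (4,3)
    t=4.2493 [x] (5,3) — stop
  → r_1 = 4.2493
beam 2: φ=-45°, α=75°
  cosα=0.2588 sinα=0.9659 | (1,1) | tMaxX 2.6273 tMaxY 0.8696 | tΔX 3.8637 tΔY 1.0353
    t=0.8696 [y] (1,2)
    t=1.9049 [y] (1,3)
    t=2.6273 [x] (2,3)
    t=2.9402 [y] (2,4)
    t=3.9755 [y] (2,5) — stop
  → r_2 = 3.9755
beam 3: φ=0°, α=120°
  cosα=-0.5000 sinα=0.8660 | (1,1) | tMaxX 0.6400 tMaxY 0.9699 | tΔX 2.0000 tΔY 1.1547
    t=0.6400 [x] (0,1) — stop
  → r_3 = 0.6400
beam 4: φ=45°, α=165°
  cosα=-0.9659 sinα=0.2588 | (1,1) | tMaxX 0.3313 tMaxY 3.2455 | tΔX 1.0353 tΔY 3.8637
    t=0.3313 [x] (0,1) — stop
  → r_4 = 0.3313
beam 5: φ=90°, α=210°
  cosα=-0.8660 sinα=-0.5000 | (1,1) | tMaxX 0.3695 tMaxY 0.3200 | tΔX 1.1547 tΔY 2.0000
    t=0.3200 [y] (1,0) — stop
  → r_5 = 0.3200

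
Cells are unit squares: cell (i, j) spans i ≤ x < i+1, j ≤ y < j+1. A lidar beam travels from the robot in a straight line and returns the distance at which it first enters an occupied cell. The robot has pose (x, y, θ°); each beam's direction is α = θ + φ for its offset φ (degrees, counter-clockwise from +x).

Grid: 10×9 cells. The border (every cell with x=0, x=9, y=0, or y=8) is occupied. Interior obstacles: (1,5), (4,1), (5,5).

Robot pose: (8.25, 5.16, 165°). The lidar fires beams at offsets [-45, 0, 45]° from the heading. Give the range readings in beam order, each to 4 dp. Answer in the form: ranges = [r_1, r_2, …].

ranges = [3.2793, 2.3294, 8.3200]

beam 1: φ=-45°, α=120°
  d=(-0.5000,0.8660)  start (8,5)  tX=0.5000 tY=0.9699  stride 1/|dx|=2.0000 1/|dy|=1.1547
    cross x-line → (7,5), t=0.5000
    cross y-line → (7,6), t=0.9699
    cross y-line → (7,7), t=2.1246
    cross x-line → (6,7), t=2.5000
    cross y-line → (6,8), t=3.2793 (wall)
  → r_1 = 3.2793
beam 2: φ=0°, α=165°
  d=(-0.9659,0.2588)  start (8,5)  tX=0.2588 tY=3.2455  stride 1/|dx|=1.0353 1/|dy|=3.8637
    cross x-line → (7,5), t=0.2588
    cross x-line → (6,5), t=1.2941
    cross x-line → (5,5), t=2.3294 (wall)
  → r_2 = 2.3294
beam 3: φ=45°, α=210°
  d=(-0.8660,-0.5000)  start (8,5)  tX=0.2887 tY=0.3200  stride 1/|dx|=1.1547 1/|dy|=2.0000
    cross x-line → (7,5), t=0.2887
    cross y-line → (7,4), t=0.3200
    cross x-line → (6,4), t=1.4434
    cross y-line → (6,3), t=2.3200
    cross x-line → (5,3), t=2.5981
    cross x-line → (4,3), t=3.7528
    cross y-line → (4,2), t=4.3200
    cross x-line → (3,2), t=4.9075
    cross x-line → (2,2), t=6.0622
    cross y-line → (2,1), t=6.3200
    cross x-line → (1,1), t=7.2169
    cross y-line → (1,0), t=8.3200 (wall)
  → r_3 = 8.3200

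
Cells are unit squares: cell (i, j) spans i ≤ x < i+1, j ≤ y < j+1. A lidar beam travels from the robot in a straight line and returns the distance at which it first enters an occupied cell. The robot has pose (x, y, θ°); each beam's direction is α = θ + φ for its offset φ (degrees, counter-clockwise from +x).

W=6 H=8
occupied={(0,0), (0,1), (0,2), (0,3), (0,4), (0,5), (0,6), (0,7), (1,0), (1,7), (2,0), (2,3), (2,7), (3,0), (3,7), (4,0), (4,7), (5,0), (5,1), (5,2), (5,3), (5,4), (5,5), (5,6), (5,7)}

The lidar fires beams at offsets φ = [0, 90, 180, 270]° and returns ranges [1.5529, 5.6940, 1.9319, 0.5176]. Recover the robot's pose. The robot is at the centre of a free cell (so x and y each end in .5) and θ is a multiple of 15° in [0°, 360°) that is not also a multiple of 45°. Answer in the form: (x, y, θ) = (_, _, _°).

(x, y, θ) = (2.5, 6.5, 195°)

The pose lattice has 23·16 = 368 candidates. Test each by forward raycasting.
  (4.5, 4.5, 150°): beam 1 = 4.0415 ≠ 1.5529 ✗
  (1.5, 6.5, 60°): beam 1 = 0.5774 ≠ 1.5529 ✗
  (1.5, 6.5, 30°): beam 1 = 1.0000 ≠ 1.5529 ✗
  (2.5, 2.5, 195°): beam 2 = 1.5529 ≠ 5.6940 ✗
  …
  (2.5, 6.5, 195°): r_1=1.5529, r_2=5.6940, r_3=1.9319, r_4=0.5176 — all match ✓
No second candidate reproduces the full scan.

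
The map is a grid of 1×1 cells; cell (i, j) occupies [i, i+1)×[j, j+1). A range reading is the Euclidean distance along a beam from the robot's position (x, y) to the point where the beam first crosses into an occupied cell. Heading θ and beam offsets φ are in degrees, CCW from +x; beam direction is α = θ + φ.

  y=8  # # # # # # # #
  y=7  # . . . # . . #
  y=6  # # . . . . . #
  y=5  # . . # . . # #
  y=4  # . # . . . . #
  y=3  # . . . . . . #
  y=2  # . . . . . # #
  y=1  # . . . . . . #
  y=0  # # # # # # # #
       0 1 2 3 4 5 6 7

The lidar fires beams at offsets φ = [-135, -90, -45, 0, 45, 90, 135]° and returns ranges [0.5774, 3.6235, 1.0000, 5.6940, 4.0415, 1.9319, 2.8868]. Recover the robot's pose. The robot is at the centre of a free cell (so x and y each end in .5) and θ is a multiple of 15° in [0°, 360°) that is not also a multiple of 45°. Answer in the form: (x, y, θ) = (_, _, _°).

(x, y, θ) = (4.5, 6.5, 255°)

Candidates: 36 free-cell centres × 16 headings = 576 poses. Raycast each; keep the one whose scan matches to 4 dp.
  (1.5, 7.5, 255°): beam 2 = 0.5176 ≠ 3.6235 ✗
  (2.5, 7.5, 285°): beam 1 = 1.0000 ≠ 0.5774 ✗
  (3.5, 1.5, 285°): beam 1 = 2.8868 ≠ 0.5774 ✗
  …
  (4.5, 6.5, 255°): r_1=0.5774, r_2=3.6235, r_3=1.0000, r_4=5.6940, r_5=4.0415, r_6=1.9319, r_7=2.8868 — all match ✓
No second candidate reproduces the full scan.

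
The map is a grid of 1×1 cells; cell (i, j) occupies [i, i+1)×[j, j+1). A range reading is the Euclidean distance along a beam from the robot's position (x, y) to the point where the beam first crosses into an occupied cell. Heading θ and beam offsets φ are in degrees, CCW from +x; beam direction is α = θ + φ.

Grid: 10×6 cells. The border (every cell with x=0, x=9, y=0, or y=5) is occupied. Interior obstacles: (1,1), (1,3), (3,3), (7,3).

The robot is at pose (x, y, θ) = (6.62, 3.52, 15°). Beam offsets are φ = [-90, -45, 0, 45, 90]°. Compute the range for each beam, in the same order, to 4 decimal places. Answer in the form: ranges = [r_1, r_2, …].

beam 1: φ=-90°, α=285°
  cosα=0.2588 sinα=-0.9659 | (6,3) | tMaxX 1.4682 tMaxY 0.5383 | tΔX 3.8637 tΔY 1.0353
    t=0.5383 [y] (6,2)
    t=1.4682 [x] (7,2)
    t=1.5736 [y] (7,1)
    t=2.6089 [y] (7,0) — stop
  → r_1 = 2.6089
beam 2: φ=-45°, α=330°
  cosα=0.8660 sinα=-0.5000 | (6,3) | tMaxX 0.4388 tMaxY 1.0400 | tΔX 1.1547 tΔY 2.0000
    t=0.4388 [x] (7,3) — stop
  → r_2 = 0.4388
beam 3: φ=0°, α=15°
  cosα=0.9659 sinα=0.2588 | (6,3) | tMaxX 0.3934 tMaxY 1.8546 | tΔX 1.0353 tΔY 3.8637
    t=0.3934 [x] (7,3) — stop
  → r_3 = 0.3934
beam 4: φ=45°, α=60°
  cosα=0.5000 sinα=0.8660 | (6,3) | tMaxX 0.7600 tMaxY 0.5543 | tΔX 2.0000 tΔY 1.1547
    t=0.5543 [y] (6,4)
    t=0.7600 [x] (7,4)
    t=1.7090 [y] (7,5) — stop
  → r_4 = 1.7090
beam 5: φ=90°, α=105°
  cosα=-0.2588 sinα=0.9659 | (6,3) | tMaxX 2.3955 tMaxY 0.4969 | tΔX 3.8637 tΔY 1.0353
    t=0.4969 [y] (6,4)
    t=1.5322 [y] (6,5) — stop
  → r_5 = 1.5322

ranges = [2.6089, 0.4388, 0.3934, 1.7090, 1.5322]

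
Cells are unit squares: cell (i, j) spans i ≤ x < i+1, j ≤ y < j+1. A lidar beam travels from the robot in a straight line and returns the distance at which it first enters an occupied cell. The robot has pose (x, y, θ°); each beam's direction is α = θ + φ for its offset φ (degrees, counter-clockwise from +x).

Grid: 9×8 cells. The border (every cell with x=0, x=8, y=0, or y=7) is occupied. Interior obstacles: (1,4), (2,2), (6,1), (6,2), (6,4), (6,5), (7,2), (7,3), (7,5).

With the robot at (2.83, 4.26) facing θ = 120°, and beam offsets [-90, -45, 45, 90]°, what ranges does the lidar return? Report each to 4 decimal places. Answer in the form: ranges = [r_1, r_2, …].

ranges = [5.4800, 2.8367, 0.8593, 2.1131]

beam 1: φ=-90°, α=30°
  cosα=0.8660 sinα=0.5000 | (2,4) | tMaxX 0.1963 tMaxY 1.4800 | tΔX 1.1547 tΔY 2.0000
    t=0.1963 [x] (3,4)
    t=1.3510 [x] (4,4)
    t=1.4800 [y] (4,5)
    t=2.5057 [x] (5,5)
    t=3.4800 [y] (5,6)
    t=3.6604 [x] (6,6)
    t=4.8151 [x] (7,6)
    t=5.4800 [y] (7,7) — stop
  → r_1 = 5.4800
beam 2: φ=-45°, α=75°
  cosα=0.2588 sinα=0.9659 | (2,4) | tMaxX 0.6568 tMaxY 0.7661 | tΔX 3.8637 tΔY 1.0353
    t=0.6568 [x] (3,4)
    t=0.7661 [y] (3,5)
    t=1.8014 [y] (3,6)
    t=2.8367 [y] (3,7) — stop
  → r_2 = 2.8367
beam 3: φ=45°, α=165°
  cosα=-0.9659 sinα=0.2588 | (2,4) | tMaxX 0.8593 tMaxY 2.8591 | tΔX 1.0353 tΔY 3.8637
    t=0.8593 [x] (1,4) — stop
  → r_3 = 0.8593
beam 4: φ=90°, α=210°
  cosα=-0.8660 sinα=-0.5000 | (2,4) | tMaxX 0.9584 tMaxY 0.5200 | tΔX 1.1547 tΔY 2.0000
    t=0.5200 [y] (2,3)
    t=0.9584 [x] (1,3)
    t=2.1131 [x] (0,3) — stop
  → r_4 = 2.1131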